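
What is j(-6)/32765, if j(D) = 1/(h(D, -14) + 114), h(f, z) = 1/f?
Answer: 6/22378495 ≈ 2.6811e-7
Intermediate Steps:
j(D) = 1/(114 + 1/D) (j(D) = 1/(1/D + 114) = 1/(114 + 1/D))
j(-6)/32765 = -6/(1 + 114*(-6))/32765 = -6/(1 - 684)*(1/32765) = -6/(-683)*(1/32765) = -6*(-1/683)*(1/32765) = (6/683)*(1/32765) = 6/22378495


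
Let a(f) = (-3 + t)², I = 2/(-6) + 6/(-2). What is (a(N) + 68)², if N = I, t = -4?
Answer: 13689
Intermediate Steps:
I = -10/3 (I = 2*(-⅙) + 6*(-½) = -⅓ - 3 = -10/3 ≈ -3.3333)
N = -10/3 ≈ -3.3333
a(f) = 49 (a(f) = (-3 - 4)² = (-7)² = 49)
(a(N) + 68)² = (49 + 68)² = 117² = 13689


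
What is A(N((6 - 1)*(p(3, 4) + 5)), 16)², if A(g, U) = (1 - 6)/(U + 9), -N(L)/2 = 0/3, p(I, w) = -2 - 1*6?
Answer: 1/25 ≈ 0.040000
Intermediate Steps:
p(I, w) = -8 (p(I, w) = -2 - 6 = -8)
N(L) = 0 (N(L) = -0/3 = -2*0 = 0)
A(g, U) = -5/(9 + U)
A(N((6 - 1)*(p(3, 4) + 5)), 16)² = (-5/(9 + 16))² = (-5/25)² = (-5*1/25)² = (-⅕)² = 1/25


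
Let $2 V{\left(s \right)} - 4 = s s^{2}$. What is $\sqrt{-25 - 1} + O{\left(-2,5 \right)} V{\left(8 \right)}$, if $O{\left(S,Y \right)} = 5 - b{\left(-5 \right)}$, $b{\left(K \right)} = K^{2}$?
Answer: $-5160 + i \sqrt{26} \approx -5160.0 + 5.099 i$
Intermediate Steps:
$O{\left(S,Y \right)} = -20$ ($O{\left(S,Y \right)} = 5 - \left(-5\right)^{2} = 5 - 25 = -20$)
$V{\left(s \right)} = 2 + \frac{s^{3}}{2}$ ($V{\left(s \right)} = 2 + \frac{s s^{2}}{2} = 2 + \frac{s^{3}}{2}$)
$\sqrt{-25 - 1} + O{\left(-2,5 \right)} V{\left(8 \right)} = \sqrt{-25 - 1} - 20 \left(2 + \frac{8^{3}}{2}\right) = \sqrt{-26} - 20 \left(2 + \frac{1}{2} \cdot 512\right) = i \sqrt{26} - 20 \left(2 + 256\right) = i \sqrt{26} - 5160 = -5160 + i \sqrt{26}$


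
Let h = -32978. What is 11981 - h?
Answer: 44959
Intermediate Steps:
11981 - h = 11981 - 1*(-32978) = 11981 + 32978 = 44959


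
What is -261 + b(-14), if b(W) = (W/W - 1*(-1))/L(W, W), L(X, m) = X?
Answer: -1828/7 ≈ -261.14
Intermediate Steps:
b(W) = 2/W (b(W) = (W/W - 1*(-1))/W = (1 + 1)/W = 2/W)
-261 + b(-14) = -261 + 2/(-14) = -261 + 2*(-1/14) = -261 - 1/7 = -1828/7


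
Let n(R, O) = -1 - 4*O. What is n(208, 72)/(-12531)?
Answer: 289/12531 ≈ 0.023063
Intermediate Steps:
n(208, 72)/(-12531) = (-1 - 4*72)/(-12531) = (-1 - 288)*(-1/12531) = -289*(-1/12531) = 289/12531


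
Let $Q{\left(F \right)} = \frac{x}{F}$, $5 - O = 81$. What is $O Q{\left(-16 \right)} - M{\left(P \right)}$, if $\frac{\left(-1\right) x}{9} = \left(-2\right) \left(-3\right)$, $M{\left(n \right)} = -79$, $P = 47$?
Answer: $- \frac{355}{2} \approx -177.5$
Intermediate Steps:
$O = -76$ ($O = 5 - 81 = -76$)
$x = -54$ ($x = - 9 \left(\left(-2\right) \left(-3\right)\right) = \left(-9\right) 6 = -54$)
$Q{\left(F \right)} = - \frac{54}{F}$
$O Q{\left(-16 \right)} - M{\left(P \right)} = - 76 \left(- \frac{54}{-16}\right) - -79 = - 76 \left(\left(-54\right) \left(- \frac{1}{16}\right)\right) + 79 = \left(-76\right) \frac{27}{8} + 79 = - \frac{513}{2} + 79 = - \frac{355}{2}$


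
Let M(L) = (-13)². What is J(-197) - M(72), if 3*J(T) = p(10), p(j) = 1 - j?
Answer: -172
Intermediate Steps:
J(T) = -3 (J(T) = (1 - 1*10)/3 = (1 - 10)/3 = (⅓)*(-9) = -3)
M(L) = 169
J(-197) - M(72) = -3 - 1*169 = -3 - 169 = -172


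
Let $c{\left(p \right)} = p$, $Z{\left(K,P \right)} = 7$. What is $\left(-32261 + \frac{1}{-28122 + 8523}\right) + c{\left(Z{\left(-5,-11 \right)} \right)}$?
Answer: $- \frac{632146147}{19599} \approx -32254.0$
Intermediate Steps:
$\left(-32261 + \frac{1}{-28122 + 8523}\right) + c{\left(Z{\left(-5,-11 \right)} \right)} = \left(-32261 + \frac{1}{-28122 + 8523}\right) + 7 = \left(-32261 + \frac{1}{-19599}\right) + 7 = \left(-32261 - \frac{1}{19599}\right) + 7 = - \frac{632283340}{19599} + 7 = - \frac{632146147}{19599}$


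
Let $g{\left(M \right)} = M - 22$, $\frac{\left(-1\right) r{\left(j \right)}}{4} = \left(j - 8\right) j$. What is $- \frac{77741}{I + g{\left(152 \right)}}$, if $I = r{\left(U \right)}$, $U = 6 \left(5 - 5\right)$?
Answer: $- \frac{77741}{130} \approx -598.01$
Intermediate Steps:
$U = 0$ ($U = 6 \cdot 0 = 0$)
$r{\left(j \right)} = - 4 j \left(-8 + j\right)$ ($r{\left(j \right)} = - 4 \left(j - 8\right) j = - 4 \left(-8 + j\right) j = - 4 j \left(-8 + j\right)$)
$g{\left(M \right)} = -22 + M$
$I = 0$ ($I = 4 \cdot 0 \left(8 - 0\right) = 4 \cdot 0 \left(8 + 0\right) = 4 \cdot 0 \cdot 8 = 0$)
$- \frac{77741}{I + g{\left(152 \right)}} = - \frac{77741}{0 + \left(-22 + 152\right)} = - \frac{77741}{0 + 130} = - \frac{77741}{130}$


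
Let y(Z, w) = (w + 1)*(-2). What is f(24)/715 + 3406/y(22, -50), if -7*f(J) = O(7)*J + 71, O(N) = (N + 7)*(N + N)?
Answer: 236844/7007 ≈ 33.801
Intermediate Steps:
O(N) = 2*N*(7 + N) (O(N) = (7 + N)*(2*N) = 2*N*(7 + N))
y(Z, w) = -2 - 2*w (y(Z, w) = (1 + w)*(-2) = -2 - 2*w)
f(J) = -71/7 - 28*J (f(J) = -((2*7*(7 + 7))*J + 71)/7 = -((2*7*14)*J + 71)/7 = -(196*J + 71)/7 = -(71 + 196*J)/7 = -71/7 - 28*J)
f(24)/715 + 3406/y(22, -50) = (-71/7 - 28*24)/715 + 3406/(-2 - 2*(-50)) = (-71/7 - 672)*(1/715) + 3406/(-2 + 100) = -4775/7*1/715 + 3406/98 = -955/1001 + 3406*(1/98) = -955/1001 + 1703/49 = 236844/7007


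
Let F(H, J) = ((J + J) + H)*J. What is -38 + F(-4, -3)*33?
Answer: 952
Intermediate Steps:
F(H, J) = J*(H + 2*J) (F(H, J) = (2*J + H)*J = (H + 2*J)*J = J*(H + 2*J))
-38 + F(-4, -3)*33 = -38 - 3*(-4 + 2*(-3))*33 = -38 - 3*(-4 - 6)*33 = -38 - 3*(-10)*33 = -38 + 30*33 = -38 + 990 = 952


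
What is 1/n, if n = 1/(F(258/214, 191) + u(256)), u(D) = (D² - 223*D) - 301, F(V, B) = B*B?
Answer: 44628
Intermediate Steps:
F(V, B) = B²
u(D) = -301 + D² - 223*D
n = 1/44628 (n = 1/(191² + (-301 + 256² - 223*256)) = 1/(36481 + (-301 + 65536 - 57088)) = 1/(36481 + 8147) = 1/44628 ≈ 2.2407e-5)
1/n = 1/(1/44628) = 44628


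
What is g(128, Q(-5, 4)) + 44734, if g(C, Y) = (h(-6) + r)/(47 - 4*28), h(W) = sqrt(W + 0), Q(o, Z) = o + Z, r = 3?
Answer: 2907707/65 - I*sqrt(6)/65 ≈ 44734.0 - 0.037684*I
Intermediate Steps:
Q(o, Z) = Z + o
h(W) = sqrt(W)
g(C, Y) = -3/65 - I*sqrt(6)/65 (g(C, Y) = (sqrt(-6) + 3)/(47 - 4*28) = (I*sqrt(6) + 3)/(47 - 112) = (3 + I*sqrt(6))/(-65) = (3 + I*sqrt(6))*(-1/65) = -3/65 - I*sqrt(6)/65)
g(128, Q(-5, 4)) + 44734 = (-3/65 - I*sqrt(6)/65) + 44734 = 2907707/65 - I*sqrt(6)/65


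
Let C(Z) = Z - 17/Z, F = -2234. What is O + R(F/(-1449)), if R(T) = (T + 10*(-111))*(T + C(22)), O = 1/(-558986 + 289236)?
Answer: -157236980407001111/6230041067250 ≈ -25239.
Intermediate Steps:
O = -1/269750 (O = 1/(-269750) = -1/269750 ≈ -3.7071e-6)
R(T) = (-1110 + T)*(467/22 + T) (R(T) = (T + 10*(-111))*(T + (22 - 17/22)) = (T - 1110)*(T + (22 - 17*1/22)) = (-1110 + T)*(T + (22 - 17/22)) = (-1110 + T)*(T + 467/22) = (-1110 + T)*(467/22 + T))
O + R(F/(-1449)) = -1/269750 + (-259185/11 + (-2234/(-1449))² - (-26755501)/(11*(-1449))) = -1/269750 + (-259185/11 + (-2234*(-1/1449))² - (-26755501)*(-1)/(11*1449)) = -1/269750 + (-259185/11 + (2234/1449)² - 23953/22*2234/1449) = -1/269750 + (-259185/11 + 4990756/2099601 - 26755501/15939) = -1/269750 - 582898907818/23095611 = -157236980407001111/6230041067250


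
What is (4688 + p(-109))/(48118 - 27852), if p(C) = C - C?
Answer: 2344/10133 ≈ 0.23132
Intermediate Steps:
p(C) = 0
(4688 + p(-109))/(48118 - 27852) = (4688 + 0)/(48118 - 27852) = 4688/20266 = 4688*(1/20266) = 2344/10133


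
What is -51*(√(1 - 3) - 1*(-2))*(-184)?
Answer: 18768 + 9384*I*√2 ≈ 18768.0 + 13271.0*I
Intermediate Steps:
-51*(√(1 - 3) - 1*(-2))*(-184) = -51*(√(-2) + 2)*(-184) = -51*(I*√2 + 2)*(-184) = -51*(2 + I*√2)*(-184) = (-102 - 51*I*√2)*(-184) = 18768 + 9384*I*√2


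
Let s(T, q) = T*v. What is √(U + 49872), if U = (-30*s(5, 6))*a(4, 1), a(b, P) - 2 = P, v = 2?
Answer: 2*√12243 ≈ 221.30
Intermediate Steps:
a(b, P) = 2 + P
s(T, q) = 2*T (s(T, q) = T*2 = 2*T)
U = -900 (U = (-60*5)*(2 + 1) = -30*10*3 = -300*3 = -900)
√(U + 49872) = √(-900 + 49872) = √48972 = 2*√12243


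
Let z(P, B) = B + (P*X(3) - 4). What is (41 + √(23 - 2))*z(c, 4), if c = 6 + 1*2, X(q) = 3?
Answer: 984 + 24*√21 ≈ 1094.0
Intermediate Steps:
c = 8 (c = 6 + 2 = 8)
z(P, B) = -4 + B + 3*P (z(P, B) = B + (P*3 - 4) = B + (3*P - 4) = B + (-4 + 3*P) = -4 + B + 3*P)
(41 + √(23 - 2))*z(c, 4) = (41 + √(23 - 2))*(-4 + 4 + 3*8) = (41 + √21)*(-4 + 4 + 24) = (41 + √21)*24 = 984 + 24*√21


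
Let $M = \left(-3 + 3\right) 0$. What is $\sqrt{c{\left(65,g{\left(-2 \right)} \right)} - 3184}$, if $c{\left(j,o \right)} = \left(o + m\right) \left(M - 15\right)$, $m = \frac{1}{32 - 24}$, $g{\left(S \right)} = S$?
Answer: $\frac{i \sqrt{50494}}{4} \approx 56.177 i$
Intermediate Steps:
$M = 0$ ($M = 0 \cdot 0 = 0$)
$m = \frac{1}{8} \approx 0.125$
$c{\left(j,o \right)} = - \frac{15}{8} - 15 o$ ($c{\left(j,o \right)} = \left(o + \frac{1}{8}\right) \left(0 - 15\right) = \left(\frac{1}{8} + o\right) \left(-15\right) = - \frac{15}{8} - 15 o$)
$\sqrt{c{\left(65,g{\left(-2 \right)} \right)} - 3184} = \sqrt{\left(- \frac{15}{8} - -30\right) - 3184} = \sqrt{\left(- \frac{15}{8} + 30\right) - 3184} = \sqrt{\frac{225}{8} - 3184} = \sqrt{- \frac{25247}{8}} = \frac{i \sqrt{50494}}{4}$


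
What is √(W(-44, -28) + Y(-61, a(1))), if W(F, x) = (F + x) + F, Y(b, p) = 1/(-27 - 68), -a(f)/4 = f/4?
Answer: I*√1046995/95 ≈ 10.771*I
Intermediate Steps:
a(f) = -f (a(f) = -4*f/4 = -f)
Y(b, p) = -1/95 (Y(b, p) = 1/(-95) = -1/95)
W(F, x) = x + 2*F
√(W(-44, -28) + Y(-61, a(1))) = √((-28 + 2*(-44)) - 1/95) = √((-28 - 88) - 1/95) = √(-116 - 1/95) = √(-11021/95) = I*√1046995/95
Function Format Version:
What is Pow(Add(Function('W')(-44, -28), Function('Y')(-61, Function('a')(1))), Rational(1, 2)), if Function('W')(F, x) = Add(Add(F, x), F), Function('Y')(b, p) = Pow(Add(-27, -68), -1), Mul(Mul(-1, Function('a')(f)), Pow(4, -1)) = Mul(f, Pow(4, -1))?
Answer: Mul(Rational(1, 95), I, Pow(1046995, Rational(1, 2))) ≈ Mul(10.771, I)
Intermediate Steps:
Function('a')(f) = Mul(-1, f) (Function('a')(f) = Mul(-4, Mul(f, Pow(4, -1))) = Mul(-4, Mul(f, Rational(1, 4))) = Mul(-4, Mul(Rational(1, 4), f)) = Mul(-1, f))
Function('Y')(b, p) = Rational(-1, 95) (Function('Y')(b, p) = Pow(-95, -1) = Rational(-1, 95))
Function('W')(F, x) = Add(x, Mul(2, F))
Pow(Add(Function('W')(-44, -28), Function('Y')(-61, Function('a')(1))), Rational(1, 2)) = Pow(Add(Add(-28, Mul(2, -44)), Rational(-1, 95)), Rational(1, 2)) = Pow(Add(Add(-28, -88), Rational(-1, 95)), Rational(1, 2)) = Pow(Add(-116, Rational(-1, 95)), Rational(1, 2)) = Pow(Rational(-11021, 95), Rational(1, 2)) = Mul(Rational(1, 95), I, Pow(1046995, Rational(1, 2)))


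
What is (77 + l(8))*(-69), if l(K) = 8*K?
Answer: -9729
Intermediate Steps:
(77 + l(8))*(-69) = (77 + 8*8)*(-69) = (77 + 64)*(-69) = 141*(-69) = -9729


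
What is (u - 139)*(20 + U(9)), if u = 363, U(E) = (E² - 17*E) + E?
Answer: -9632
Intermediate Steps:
U(E) = E² - 16*E
(u - 139)*(20 + U(9)) = (363 - 139)*(20 + 9*(-16 + 9)) = 224*(20 + 9*(-7)) = 224*(20 - 63) = 224*(-43) = -9632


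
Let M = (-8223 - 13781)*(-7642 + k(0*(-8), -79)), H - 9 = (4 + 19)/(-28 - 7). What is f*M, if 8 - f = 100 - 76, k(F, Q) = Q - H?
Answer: -95242817728/35 ≈ -2.7212e+9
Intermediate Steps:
H = 292/35 (H = 9 + (4 + 19)/(-28 - 7) = 9 + 23/(-35) = 9 + 23*(-1/35) = 9 - 23/35 = 292/35 ≈ 8.3428)
k(F, Q) = -292/35 + Q (k(F, Q) = Q - 1*292/35 = Q - 292/35 = -292/35 + Q)
f = -16 (f = 8 - (100 - 76) = 8 - 1*24 = 8 - 24 = -16)
M = 5952676108/35 (M = (-8223 - 13781)*(-7642 + (-292/35 - 79)) = -22004*(-7642 - 3057/35) = -22004*(-270527/35) = 5952676108/35 ≈ 1.7008e+8)
f*M = -16*5952676108/35 = -95242817728/35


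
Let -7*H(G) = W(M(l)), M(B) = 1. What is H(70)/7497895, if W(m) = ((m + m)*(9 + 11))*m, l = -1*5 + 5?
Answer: -8/10497053 ≈ -7.6212e-7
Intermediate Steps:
l = 0 (l = -5 + 5 = 0)
W(m) = 40*m² (W(m) = ((2*m)*20)*m = (40*m)*m = 40*m²)
H(G) = -40/7 (H(G) = -40*1²/7 = -40/7)
H(70)/7497895 = -40/7/7497895 = -40/7*1/7497895 = -8/10497053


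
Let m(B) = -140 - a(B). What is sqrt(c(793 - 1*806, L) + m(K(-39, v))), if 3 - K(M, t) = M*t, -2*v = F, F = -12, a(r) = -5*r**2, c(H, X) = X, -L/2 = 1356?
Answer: sqrt(277993) ≈ 527.25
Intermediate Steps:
L = -2712 (L = -2*1356 = -2712)
v = 6 (v = -1/2*(-12) = 6)
K(M, t) = 3 - M*t
m(B) = -140 + 5*B**2 (m(B) = -140 - (-5)*B**2 = -140 + 5*B**2)
sqrt(c(793 - 1*806, L) + m(K(-39, v))) = sqrt(-2712 + (-140 + 5*(3 - 1*(-39)*6)**2)) = sqrt(-2712 + (-140 + 5*(3 + 234)**2)) = sqrt(-2712 + (-140 + 5*237**2)) = sqrt(-2712 + (-140 + 5*56169)) = sqrt(-2712 + (-140 + 280845)) = sqrt(-2712 + 280705) = sqrt(277993)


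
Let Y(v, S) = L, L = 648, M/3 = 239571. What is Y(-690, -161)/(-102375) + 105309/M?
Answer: 127349171/908373375 ≈ 0.14019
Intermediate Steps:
M = 718713 (M = 3*239571 = 718713)
Y(v, S) = 648
Y(-690, -161)/(-102375) + 105309/M = 648/(-102375) + 105309/718713 = 648*(-1/102375) + 105309*(1/718713) = -72/11375 + 11701/79857 = 127349171/908373375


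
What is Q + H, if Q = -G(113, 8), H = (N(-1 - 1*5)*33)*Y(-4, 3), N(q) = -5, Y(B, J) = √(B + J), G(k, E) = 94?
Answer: -94 - 165*I ≈ -94.0 - 165.0*I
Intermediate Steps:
H = -165*I (H = (-5*33)*√(-4 + 3) = -165*I ≈ -165.0*I)
Q = -94 (Q = -1*94 = -94)
Q + H = -94 - 165*I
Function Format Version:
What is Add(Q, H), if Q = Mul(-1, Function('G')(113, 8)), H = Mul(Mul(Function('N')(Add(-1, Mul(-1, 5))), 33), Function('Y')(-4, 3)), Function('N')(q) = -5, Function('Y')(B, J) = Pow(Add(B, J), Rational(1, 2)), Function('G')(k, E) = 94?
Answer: Add(-94, Mul(-165, I)) ≈ Add(-94.000, Mul(-165.00, I))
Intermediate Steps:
H = Mul(-165, I) (H = Mul(Mul(-5, 33), Pow(Add(-4, 3), Rational(1, 2))) = Mul(-165, Pow(-1, Rational(1, 2))) = Mul(-165, I) ≈ Mul(-165.00, I))
Q = -94 (Q = Mul(-1, 94) = -94)
Add(Q, H) = Add(-94, Mul(-165, I))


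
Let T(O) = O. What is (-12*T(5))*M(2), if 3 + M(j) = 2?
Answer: 60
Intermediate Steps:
M(j) = -1 (M(j) = -3 + 2 = -1)
(-12*T(5))*M(2) = -12*5*(-1) = -60*(-1) = 60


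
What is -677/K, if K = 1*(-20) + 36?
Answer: -677/16 ≈ -42.313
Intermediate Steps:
K = 16 (K = -20 + 36 = 16)
-677/K = -677/16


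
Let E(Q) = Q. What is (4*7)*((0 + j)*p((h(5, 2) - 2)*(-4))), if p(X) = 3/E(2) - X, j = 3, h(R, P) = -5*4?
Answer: -7266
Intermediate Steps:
h(R, P) = -20
p(X) = 3/2 - X
(4*7)*((0 + j)*p((h(5, 2) - 2)*(-4))) = (4*7)*((0 + 3)*(3/2 - (-20 - 2)*(-4))) = 28*(3*(3/2 - (-22)*(-4))) = 28*(3*(3/2 - 1*88)) = 28*(3*(3/2 - 88)) = 28*(3*(-173/2)) = 28*(-519/2) = -7266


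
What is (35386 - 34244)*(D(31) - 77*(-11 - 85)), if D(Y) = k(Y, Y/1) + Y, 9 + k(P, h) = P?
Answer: 8502190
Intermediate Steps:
k(P, h) = -9 + P
D(Y) = -9 + 2*Y (D(Y) = (-9 + Y) + Y = -9 + 2*Y)
(35386 - 34244)*(D(31) - 77*(-11 - 85)) = (35386 - 34244)*((-9 + 2*31) - 77*(-11 - 85)) = 1142*((-9 + 62) - 77*(-96)) = 1142*(53 + 7392) = 1142*7445 = 8502190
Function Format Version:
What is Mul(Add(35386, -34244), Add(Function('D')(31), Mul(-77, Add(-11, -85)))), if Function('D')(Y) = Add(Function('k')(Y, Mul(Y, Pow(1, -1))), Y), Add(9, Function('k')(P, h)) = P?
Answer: 8502190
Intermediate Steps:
Function('k')(P, h) = Add(-9, P)
Function('D')(Y) = Add(-9, Mul(2, Y)) (Function('D')(Y) = Add(Add(-9, Y), Y) = Add(-9, Mul(2, Y)))
Mul(Add(35386, -34244), Add(Function('D')(31), Mul(-77, Add(-11, -85)))) = Mul(Add(35386, -34244), Add(Add(-9, Mul(2, 31)), Mul(-77, Add(-11, -85)))) = Mul(1142, Add(Add(-9, 62), Mul(-77, -96))) = Mul(1142, Add(53, 7392)) = Mul(1142, 7445) = 8502190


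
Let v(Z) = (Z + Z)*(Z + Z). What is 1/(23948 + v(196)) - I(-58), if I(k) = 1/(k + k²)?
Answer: -1529/5150748 ≈ -0.00029685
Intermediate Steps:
v(Z) = 4*Z² (v(Z) = (2*Z)*(2*Z) = 4*Z²)
1/(23948 + v(196)) - I(-58) = 1/(23948 + 4*196²) - 1/((-58)*(1 - 58)) = 1/(23948 + 4*38416) - (-1)/(58*(-57)) = 1/(23948 + 153664) - (-1)*(-1)/(58*57) = 1/177612 - 1*1/3306 = 1/177612 - 1/3306 = -1529/5150748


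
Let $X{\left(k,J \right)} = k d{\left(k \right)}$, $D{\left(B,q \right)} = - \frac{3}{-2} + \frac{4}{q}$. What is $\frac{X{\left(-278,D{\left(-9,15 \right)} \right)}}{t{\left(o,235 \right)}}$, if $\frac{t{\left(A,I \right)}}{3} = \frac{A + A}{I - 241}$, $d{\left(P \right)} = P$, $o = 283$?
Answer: $- \frac{77284}{283} \approx -273.09$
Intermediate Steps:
$D{\left(B,q \right)} = \frac{3}{2} + \frac{4}{q}$ ($D{\left(B,q \right)} = \left(-3\right) \left(- \frac{1}{2}\right) + \frac{4}{q} = \frac{3}{2} + \frac{4}{q}$)
$X{\left(k,J \right)} = k^{2}$ ($X{\left(k,J \right)} = k k = k^{2}$)
$t{\left(A,I \right)} = \frac{6 A}{-241 + I}$ ($t{\left(A,I \right)} = 3 \frac{A + A}{I - 241} = 3 \frac{2 A}{-241 + I} = \frac{6 A}{-241 + I}$)
$\frac{X{\left(-278,D{\left(-9,15 \right)} \right)}}{t{\left(o,235 \right)}} = \frac{\left(-278\right)^{2}}{6 \cdot 283 \frac{1}{-241 + 235}} = \frac{77284}{6 \cdot 283 \frac{1}{-6}} = \frac{77284}{6 \cdot 283 \left(- \frac{1}{6}\right)} = \frac{77284}{-283} = 77284 \left(- \frac{1}{283}\right) = - \frac{77284}{283}$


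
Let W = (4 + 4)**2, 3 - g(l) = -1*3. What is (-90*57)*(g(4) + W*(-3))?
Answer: 954180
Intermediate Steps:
g(l) = 6 (g(l) = 3 - (-1)*3 = 3 - 1*(-3) = 3 + 3 = 6)
W = 64 (W = 8**2 = 64)
(-90*57)*(g(4) + W*(-3)) = (-90*57)*(6 + 64*(-3)) = -5130*(6 - 192) = -5130*(-186) = 954180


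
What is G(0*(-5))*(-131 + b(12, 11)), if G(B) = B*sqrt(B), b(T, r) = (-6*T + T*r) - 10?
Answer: 0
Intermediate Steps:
b(T, r) = -10 - 6*T + T*r
G(B) = B**(3/2)
G(0*(-5))*(-131 + b(12, 11)) = (0*(-5))**(3/2)*(-131 + (-10 - 6*12 + 12*11)) = 0**(3/2)*(-131 + (-10 - 72 + 132)) = 0*(-131 + 50) = 0*(-81) = 0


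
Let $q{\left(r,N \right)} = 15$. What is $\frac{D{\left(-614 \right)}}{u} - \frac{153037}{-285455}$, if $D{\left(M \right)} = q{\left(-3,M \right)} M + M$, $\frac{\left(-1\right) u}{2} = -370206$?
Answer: $\frac{27626530331}{52838576865} \approx 0.52285$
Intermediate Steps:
$u = 740412$ ($u = \left(-2\right) \left(-370206\right) = 740412$)
$D{\left(M \right)} = 16 M$ ($D{\left(M \right)} = 15 M + M = 16 M$)
$\frac{D{\left(-614 \right)}}{u} - \frac{153037}{-285455} = \frac{16 \left(-614\right)}{740412} - \frac{153037}{-285455} = \left(-9824\right) \frac{1}{740412} - - \frac{153037}{285455} = - \frac{2456}{185103} + \frac{153037}{285455} = \frac{27626530331}{52838576865}$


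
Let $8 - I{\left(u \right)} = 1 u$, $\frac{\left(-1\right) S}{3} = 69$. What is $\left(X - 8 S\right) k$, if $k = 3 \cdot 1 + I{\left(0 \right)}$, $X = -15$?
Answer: $18051$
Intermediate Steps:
$S = -207$ ($S = \left(-3\right) 69 = -207$)
$I{\left(u \right)} = 8 - u$ ($I{\left(u \right)} = 8 - 1 u = 8 - u$)
$k = 11$ ($k = 3 \cdot 1 + \left(8 - 0\right) = 3 + \left(8 + 0\right) = 3 + 8 = 11$)
$\left(X - 8 S\right) k = \left(-15 - -1656\right) 11 = \left(-15 + 1656\right) 11 = 1641 \cdot 11 = 18051$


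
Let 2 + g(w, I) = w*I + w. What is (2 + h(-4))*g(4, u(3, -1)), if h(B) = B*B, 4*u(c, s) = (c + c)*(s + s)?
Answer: -180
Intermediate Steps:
u(c, s) = c*s (u(c, s) = ((c + c)*(s + s))/4 = ((2*c)*(2*s))/4 = (4*c*s)/4 = c*s)
g(w, I) = -2 + w + I*w (g(w, I) = -2 + (w*I + w) = -2 + (I*w + w) = -2 + (w + I*w) = -2 + w + I*w)
h(B) = B**2
(2 + h(-4))*g(4, u(3, -1)) = (2 + (-4)**2)*(-2 + 4 + (3*(-1))*4) = (2 + 16)*(-2 + 4 - 3*4) = 18*(-2 + 4 - 12) = 18*(-10) = -180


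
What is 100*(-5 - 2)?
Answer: -700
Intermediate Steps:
100*(-5 - 2) = 100*(-7) = -700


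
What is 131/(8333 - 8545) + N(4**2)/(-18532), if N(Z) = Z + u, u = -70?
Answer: -604061/982196 ≈ -0.61501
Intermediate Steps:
N(Z) = -70 + Z (N(Z) = Z - 70 = -70 + Z)
131/(8333 - 8545) + N(4**2)/(-18532) = 131/(8333 - 8545) + (-70 + 4**2)/(-18532) = 131/(-212) + (-70 + 16)*(-1/18532) = 131*(-1/212) - 54*(-1/18532) = -131/212 + 27/9266 = -604061/982196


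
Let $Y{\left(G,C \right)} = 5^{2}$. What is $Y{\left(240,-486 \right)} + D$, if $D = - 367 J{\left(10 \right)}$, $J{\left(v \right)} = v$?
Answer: $-3645$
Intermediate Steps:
$Y{\left(G,C \right)} = 25$
$D = -3670$ ($D = \left(-367\right) 10 = -3670$)
$Y{\left(240,-486 \right)} + D = 25 - 3670 = -3645$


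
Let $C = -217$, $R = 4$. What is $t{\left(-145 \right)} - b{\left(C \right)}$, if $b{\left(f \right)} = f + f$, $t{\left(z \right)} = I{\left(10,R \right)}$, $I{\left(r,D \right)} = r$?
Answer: $444$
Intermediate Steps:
$t{\left(z \right)} = 10$
$b{\left(f \right)} = 2 f$
$t{\left(-145 \right)} - b{\left(C \right)} = 10 - 2 \left(-217\right) = 10 - -434 = 10 + 434 = 444$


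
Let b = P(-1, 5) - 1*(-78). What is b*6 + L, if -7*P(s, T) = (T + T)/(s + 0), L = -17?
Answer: 3217/7 ≈ 459.57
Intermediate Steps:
P(s, T) = -2*T/(7*s) (P(s, T) = -(T + T)/(7*(s + 0)) = -2*T/(7*s))
b = 556/7 (b = -2/7*5/(-1) - 1*(-78) = -2/7*5*(-1) + 78 = 10/7 + 78 = 556/7 ≈ 79.429)
b*6 + L = (556/7)*6 - 17 = 3336/7 - 17 = 3217/7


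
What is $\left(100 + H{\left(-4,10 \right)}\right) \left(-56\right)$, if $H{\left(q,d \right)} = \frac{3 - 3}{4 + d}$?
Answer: $-5600$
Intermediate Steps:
$H{\left(q,d \right)} = 0$ ($H{\left(q,d \right)} = \frac{0}{4 + d} = 0$)
$\left(100 + H{\left(-4,10 \right)}\right) \left(-56\right) = \left(100 + 0\right) \left(-56\right) = 100 \left(-56\right) = -5600$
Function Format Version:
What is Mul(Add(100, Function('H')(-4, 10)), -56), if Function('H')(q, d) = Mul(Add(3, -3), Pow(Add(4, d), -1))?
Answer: -5600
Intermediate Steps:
Function('H')(q, d) = 0 (Function('H')(q, d) = Mul(0, Pow(Add(4, d), -1)) = 0)
Mul(Add(100, Function('H')(-4, 10)), -56) = Mul(Add(100, 0), -56) = Mul(100, -56) = -5600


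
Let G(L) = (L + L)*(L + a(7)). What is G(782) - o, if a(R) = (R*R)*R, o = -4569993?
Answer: 6329493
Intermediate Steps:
a(R) = R³ (a(R) = R²*R = R³)
G(L) = 2*L*(343 + L) (G(L) = (L + L)*(L + 7³) = (2*L)*(L + 343) = (2*L)*(343 + L) = 2*L*(343 + L))
G(782) - o = 2*782*(343 + 782) - 1*(-4569993) = 2*782*1125 + 4569993 = 1759500 + 4569993 = 6329493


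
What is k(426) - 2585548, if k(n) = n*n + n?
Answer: -2403646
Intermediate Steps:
k(n) = n + n² (k(n) = n² + n = n + n²)
k(426) - 2585548 = 426*(1 + 426) - 2585548 = 426*427 - 2585548 = 181902 - 2585548 = -2403646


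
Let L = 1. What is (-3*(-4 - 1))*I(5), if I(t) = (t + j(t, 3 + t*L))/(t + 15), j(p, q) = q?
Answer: 39/4 ≈ 9.7500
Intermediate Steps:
I(t) = (3 + 2*t)/(15 + t) (I(t) = (t + (3 + t*1))/(t + 15) = (t + (3 + t))/(15 + t) = (3 + 2*t)/(15 + t))
(-3*(-4 - 1))*I(5) = (-3*(-4 - 1))*((3 + 2*5)/(15 + 5)) = (-3*(-5))*((3 + 10)/20) = 15*((1/20)*13) = 15*(13/20) = 39/4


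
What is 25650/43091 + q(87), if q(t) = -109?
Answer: -4671269/43091 ≈ -108.40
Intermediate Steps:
25650/43091 + q(87) = 25650/43091 - 109 = -4671269/43091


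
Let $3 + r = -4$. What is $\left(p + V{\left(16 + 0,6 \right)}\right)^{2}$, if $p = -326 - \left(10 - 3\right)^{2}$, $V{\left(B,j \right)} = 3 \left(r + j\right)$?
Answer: $142884$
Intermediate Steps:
$r = -7$ ($r = -3 - 4 = -7$)
$V{\left(B,j \right)} = -21 + 3 j$ ($V{\left(B,j \right)} = 3 \left(-7 + j\right) = -21 + 3 j$)
$p = -375$ ($p = -326 - 7^{2} = -326 - 49 = -375$)
$\left(p + V{\left(16 + 0,6 \right)}\right)^{2} = \left(-375 + \left(-21 + 3 \cdot 6\right)\right)^{2} = \left(-375 + \left(-21 + 18\right)\right)^{2} = \left(-375 - 3\right)^{2} = \left(-378\right)^{2} = 142884$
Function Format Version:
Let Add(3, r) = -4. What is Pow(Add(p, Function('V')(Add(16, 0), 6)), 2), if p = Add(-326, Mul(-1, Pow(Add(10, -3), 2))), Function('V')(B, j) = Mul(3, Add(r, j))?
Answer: 142884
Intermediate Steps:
r = -7 (r = Add(-3, -4) = -7)
Function('V')(B, j) = Add(-21, Mul(3, j)) (Function('V')(B, j) = Mul(3, Add(-7, j)) = Add(-21, Mul(3, j)))
p = -375 (p = Add(-326, Mul(-1, Pow(7, 2))) = Add(-326, Mul(-1, 49)) = Add(-326, -49) = -375)
Pow(Add(p, Function('V')(Add(16, 0), 6)), 2) = Pow(Add(-375, Add(-21, Mul(3, 6))), 2) = Pow(Add(-375, Add(-21, 18)), 2) = Pow(Add(-375, -3), 2) = Pow(-378, 2) = 142884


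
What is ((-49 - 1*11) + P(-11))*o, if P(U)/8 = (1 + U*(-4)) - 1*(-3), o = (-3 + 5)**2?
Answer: 1296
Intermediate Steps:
o = 4 (o = 2**2 = 4)
P(U) = 32 - 32*U (P(U) = 8*((1 + U*(-4)) - 1*(-3)) = 8*((1 - 4*U) + 3) = 8*(4 - 4*U) = 32 - 32*U)
((-49 - 1*11) + P(-11))*o = ((-49 - 1*11) + (32 - 32*(-11)))*4 = ((-49 - 11) + (32 + 352))*4 = (-60 + 384)*4 = 324*4 = 1296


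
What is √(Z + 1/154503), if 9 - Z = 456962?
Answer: I*√1212000660848786/51501 ≈ 675.98*I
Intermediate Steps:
Z = -456953 (Z = 9 - 1*456962 = 9 - 456962 = -456953)
√(Z + 1/154503) = √(-456953 + 1/154503) = √(-70600609358/154503) = I*√1212000660848786/51501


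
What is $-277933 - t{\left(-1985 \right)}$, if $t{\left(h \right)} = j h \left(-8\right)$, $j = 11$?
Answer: $-452613$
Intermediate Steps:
$t{\left(h \right)} = - 88 h$ ($t{\left(h \right)} = 11 h \left(-8\right) = - 88 h$)
$-277933 - t{\left(-1985 \right)} = -277933 - \left(-88\right) \left(-1985\right) = -277933 - 174680 = -452613$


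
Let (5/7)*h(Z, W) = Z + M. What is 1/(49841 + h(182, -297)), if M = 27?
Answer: 5/250668 ≈ 1.9947e-5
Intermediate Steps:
h(Z, W) = 189/5 + 7*Z/5 (h(Z, W) = 7*(Z + 27)/5 = 7*(27 + Z)/5 = 189/5 + 7*Z/5)
1/(49841 + h(182, -297)) = 1/(49841 + (189/5 + (7/5)*182)) = 1/(49841 + (189/5 + 1274/5)) = 1/(49841 + 1463/5) = 1/(250668/5) = 5/250668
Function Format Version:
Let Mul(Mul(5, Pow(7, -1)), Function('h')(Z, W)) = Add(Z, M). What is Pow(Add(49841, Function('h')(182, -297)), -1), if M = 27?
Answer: Rational(5, 250668) ≈ 1.9947e-5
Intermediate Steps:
Function('h')(Z, W) = Add(Rational(189, 5), Mul(Rational(7, 5), Z)) (Function('h')(Z, W) = Mul(Rational(7, 5), Add(Z, 27)) = Mul(Rational(7, 5), Add(27, Z)) = Add(Rational(189, 5), Mul(Rational(7, 5), Z)))
Pow(Add(49841, Function('h')(182, -297)), -1) = Pow(Add(49841, Add(Rational(189, 5), Mul(Rational(7, 5), 182))), -1) = Pow(Add(49841, Add(Rational(189, 5), Rational(1274, 5))), -1) = Pow(Add(49841, Rational(1463, 5)), -1) = Pow(Rational(250668, 5), -1) = Rational(5, 250668)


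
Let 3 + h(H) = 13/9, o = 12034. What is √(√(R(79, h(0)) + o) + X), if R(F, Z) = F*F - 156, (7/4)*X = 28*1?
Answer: √(16 + √18119) ≈ 12.272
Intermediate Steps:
h(H) = -14/9 (h(H) = -3 + 13/9 = -14/9)
X = 16 (X = 4*(28*1)/7 = (4/7)*28 = 16)
R(F, Z) = -156 + F² (R(F, Z) = F² - 156 = -156 + F²)
√(√(R(79, h(0)) + o) + X) = √(√((-156 + 79²) + 12034) + 16) = √(√((-156 + 6241) + 12034) + 16) = √(√(6085 + 12034) + 16) = √(√18119 + 16) = √(16 + √18119)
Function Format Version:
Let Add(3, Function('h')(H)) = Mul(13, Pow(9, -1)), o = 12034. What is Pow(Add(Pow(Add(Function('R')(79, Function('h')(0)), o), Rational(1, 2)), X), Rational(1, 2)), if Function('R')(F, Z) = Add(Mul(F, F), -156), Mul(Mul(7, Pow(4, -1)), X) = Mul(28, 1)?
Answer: Pow(Add(16, Pow(18119, Rational(1, 2))), Rational(1, 2)) ≈ 12.272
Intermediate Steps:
Function('h')(H) = Rational(-14, 9) (Function('h')(H) = Add(-3, Mul(13, Pow(9, -1))) = Add(-3, Mul(13, Rational(1, 9))) = Add(-3, Rational(13, 9)) = Rational(-14, 9))
X = 16 (X = Mul(Rational(4, 7), Mul(28, 1)) = Mul(Rational(4, 7), 28) = 16)
Function('R')(F, Z) = Add(-156, Pow(F, 2)) (Function('R')(F, Z) = Add(Pow(F, 2), -156) = Add(-156, Pow(F, 2)))
Pow(Add(Pow(Add(Function('R')(79, Function('h')(0)), o), Rational(1, 2)), X), Rational(1, 2)) = Pow(Add(Pow(Add(Add(-156, Pow(79, 2)), 12034), Rational(1, 2)), 16), Rational(1, 2)) = Pow(Add(Pow(Add(Add(-156, 6241), 12034), Rational(1, 2)), 16), Rational(1, 2)) = Pow(Add(Pow(Add(6085, 12034), Rational(1, 2)), 16), Rational(1, 2)) = Pow(Add(Pow(18119, Rational(1, 2)), 16), Rational(1, 2)) = Pow(Add(16, Pow(18119, Rational(1, 2))), Rational(1, 2))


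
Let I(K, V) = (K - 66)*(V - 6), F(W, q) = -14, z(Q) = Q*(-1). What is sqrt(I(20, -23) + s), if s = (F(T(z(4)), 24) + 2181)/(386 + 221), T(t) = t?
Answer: sqrt(492826335)/607 ≈ 36.573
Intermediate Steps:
z(Q) = -Q
I(K, V) = (-66 + K)*(-6 + V)
s = 2167/607 (s = (-14 + 2181)/(386 + 221) = 2167/607 ≈ 3.5700)
sqrt(I(20, -23) + s) = sqrt((396 - 66*(-23) - 6*20 + 20*(-23)) + 2167/607) = sqrt((396 + 1518 - 120 - 460) + 2167/607) = sqrt(1334 + 2167/607) = sqrt(811905/607) = sqrt(492826335)/607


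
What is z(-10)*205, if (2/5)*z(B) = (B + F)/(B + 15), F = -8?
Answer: -1845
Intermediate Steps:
z(B) = 5*(-8 + B)/(2*(15 + B)) (z(B) = 5*((B - 8)/(B + 15))/2 = 5*((-8 + B)/(15 + B))/2 = 5*(-8 + B)/(2*(15 + B)))
z(-10)*205 = (5*(-8 - 10)/(2*(15 - 10)))*205 = ((5/2)*(-18)/5)*205 = ((5/2)*(⅕)*(-18))*205 = -9*205 = -1845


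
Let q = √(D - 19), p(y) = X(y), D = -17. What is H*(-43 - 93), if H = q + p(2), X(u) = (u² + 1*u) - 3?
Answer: -408 - 816*I ≈ -408.0 - 816.0*I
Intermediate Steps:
X(u) = -3 + u + u² (X(u) = (u² + u) - 3 = (u + u²) - 3 = -3 + u + u²)
p(y) = -3 + y + y²
q = 6*I (q = √(-17 - 19) = √(-36) = 6*I ≈ 6.0*I)
H = 3 + 6*I (H = 6*I + (-3 + 2 + 2²) = 6*I + (-3 + 2 + 4) = 6*I + 3 = 3 + 6*I ≈ 3.0 + 6.0*I)
H*(-43 - 93) = (3 + 6*I)*(-43 - 93) = (3 + 6*I)*(-136) = -408 - 816*I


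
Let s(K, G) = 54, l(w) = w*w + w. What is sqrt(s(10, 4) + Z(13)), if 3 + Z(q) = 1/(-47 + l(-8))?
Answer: 2*sqrt(115)/3 ≈ 7.1492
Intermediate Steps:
l(w) = w + w**2 (l(w) = w**2 + w = w + w**2)
Z(q) = -26/9 (Z(q) = -3 + 1/(-47 - 8*(1 - 8)) = -3 + 1/(-47 - 8*(-7)) = -3 + 1/(-47 + 56) = -3 + 1/9 = -26/9)
sqrt(s(10, 4) + Z(13)) = sqrt(54 - 26/9) = sqrt(460/9) = 2*sqrt(115)/3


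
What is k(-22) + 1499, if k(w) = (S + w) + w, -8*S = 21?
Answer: 11619/8 ≈ 1452.4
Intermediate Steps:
S = -21/8 (S = -⅛*21 = -21/8 ≈ -2.6250)
k(w) = -21/8 + 2*w (k(w) = (-21/8 + w) + w = -21/8 + 2*w)
k(-22) + 1499 = (-21/8 + 2*(-22)) + 1499 = (-21/8 - 44) + 1499 = -373/8 + 1499 = 11619/8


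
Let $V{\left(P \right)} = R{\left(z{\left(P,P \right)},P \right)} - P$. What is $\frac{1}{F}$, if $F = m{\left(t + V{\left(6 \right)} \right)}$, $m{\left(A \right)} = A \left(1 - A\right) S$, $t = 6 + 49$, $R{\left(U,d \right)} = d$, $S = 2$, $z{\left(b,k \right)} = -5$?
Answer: $- \frac{1}{5940} \approx -0.00016835$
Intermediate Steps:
$t = 55$
$V{\left(P \right)} = 0$ ($V{\left(P \right)} = P - P = 0$)
$m{\left(A \right)} = 2 A \left(1 - A\right)$ ($m{\left(A \right)} = A \left(1 - A\right) 2 = 2 A \left(1 - A\right)$)
$F = -5940$ ($F = 2 \left(55 + 0\right) \left(1 - \left(55 + 0\right)\right) = 2 \cdot 55 \left(1 - 55\right) = 2 \cdot 55 \left(-54\right) = -5940$)
$\frac{1}{F} = \frac{1}{-5940} = - \frac{1}{5940}$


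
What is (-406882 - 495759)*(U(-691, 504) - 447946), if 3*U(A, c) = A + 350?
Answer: 1213311076739/3 ≈ 4.0444e+11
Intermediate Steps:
U(A, c) = 350/3 + A/3 (U(A, c) = (A + 350)/3 = (350 + A)/3 = 350/3 + A/3)
(-406882 - 495759)*(U(-691, 504) - 447946) = (-406882 - 495759)*((350/3 + (1/3)*(-691)) - 447946) = -902641*((350/3 - 691/3) - 447946) = -902641*(-341/3 - 447946) = -902641*(-1344179/3) = 1213311076739/3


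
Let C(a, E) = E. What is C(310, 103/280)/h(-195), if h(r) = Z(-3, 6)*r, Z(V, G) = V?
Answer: 103/163800 ≈ 0.00062882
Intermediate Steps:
h(r) = -3*r
C(310, 103/280)/h(-195) = (103/280)/((-3*(-195))) = (103*(1/280))/585 = (103/280)*(1/585) = 103/163800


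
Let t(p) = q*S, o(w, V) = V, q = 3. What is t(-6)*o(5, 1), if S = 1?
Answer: 3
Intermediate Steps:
t(p) = 3 (t(p) = 3*1 = 3)
t(-6)*o(5, 1) = 3*1 = 3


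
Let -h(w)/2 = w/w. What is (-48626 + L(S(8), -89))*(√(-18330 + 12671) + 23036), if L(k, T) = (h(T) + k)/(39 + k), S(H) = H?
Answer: -52646842976/47 - 2285416*I*√5659/47 ≈ -1.1201e+9 - 3.6579e+6*I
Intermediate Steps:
h(w) = -2 (h(w) = -2*w/w = -2*1 = -2)
L(k, T) = (-2 + k)/(39 + k)
(-48626 + L(S(8), -89))*(√(-18330 + 12671) + 23036) = (-48626 + (-2 + 8)/(39 + 8))*(√(-18330 + 12671) + 23036) = (-48626 + 6/47)*(√(-5659) + 23036) = (-48626 + (1/47)*6)*(I*√5659 + 23036) = (-48626 + 6/47)*(23036 + I*√5659) = -2285416*(23036 + I*√5659)/47 = -52646842976/47 - 2285416*I*√5659/47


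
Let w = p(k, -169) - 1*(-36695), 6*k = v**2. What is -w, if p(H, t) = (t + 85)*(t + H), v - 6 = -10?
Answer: -50667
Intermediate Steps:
v = -4 (v = 6 - 10 = -4)
k = 8/3 (k = (1/6)*(-4)**2 = (1/6)*16 = 8/3 ≈ 2.6667)
p(H, t) = (85 + t)*(H + t)
w = 50667 (w = ((-169)**2 + 85*(8/3) + 85*(-169) + (8/3)*(-169)) - 1*(-36695) = (28561 + 680/3 - 14365 - 1352/3) + 36695 = 13972 + 36695 = 50667)
-w = -1*50667 = -50667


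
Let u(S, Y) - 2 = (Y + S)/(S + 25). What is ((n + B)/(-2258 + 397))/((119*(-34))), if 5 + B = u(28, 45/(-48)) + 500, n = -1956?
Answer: -1236799/6385105888 ≈ -0.00019370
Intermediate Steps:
u(S, Y) = 2 + (S + Y)/(25 + S) (u(S, Y) = 2 + (Y + S)/(S + 25) = 2 + (S + Y)/(25 + S))
B = 421889/848 (B = -5 + ((50 + 45/(-48) + 3*28)/(25 + 28) + 500) = -5 + ((50 + 45*(-1/48) + 84)/53 + 500) = -5 + ((50 - 15/16 + 84)/53 + 500) = -5 + ((1/53)*(2129/16) + 500) = -5 + (2129/848 + 500) = -5 + 426129/848 = 421889/848 ≈ 497.51)
((n + B)/(-2258 + 397))/((119*(-34))) = ((-1956 + 421889/848)/(-2258 + 397))/((119*(-34))) = -1236799/848/(-1861)/(-4046) = -1236799/848*(-1/1861)*(-1/4046) = (1236799/1578128)*(-1/4046) = -1236799/6385105888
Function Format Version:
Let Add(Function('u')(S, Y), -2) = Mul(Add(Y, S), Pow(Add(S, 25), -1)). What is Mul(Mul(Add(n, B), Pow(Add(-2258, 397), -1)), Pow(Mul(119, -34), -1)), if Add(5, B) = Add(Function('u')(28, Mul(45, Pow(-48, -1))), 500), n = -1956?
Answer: Rational(-1236799, 6385105888) ≈ -0.00019370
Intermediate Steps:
Function('u')(S, Y) = Add(2, Mul(Pow(Add(25, S), -1), Add(S, Y))) (Function('u')(S, Y) = Add(2, Mul(Add(Y, S), Pow(Add(S, 25), -1))) = Add(2, Mul(Add(S, Y), Pow(Add(25, S), -1))) = Add(2, Mul(Pow(Add(25, S), -1), Add(S, Y))))
B = Rational(421889, 848) (B = Add(-5, Add(Mul(Pow(Add(25, 28), -1), Add(50, Mul(45, Pow(-48, -1)), Mul(3, 28))), 500)) = Add(-5, Add(Mul(Pow(53, -1), Add(50, Mul(45, Rational(-1, 48)), 84)), 500)) = Add(-5, Add(Mul(Rational(1, 53), Add(50, Rational(-15, 16), 84)), 500)) = Add(-5, Add(Mul(Rational(1, 53), Rational(2129, 16)), 500)) = Add(-5, Add(Rational(2129, 848), 500)) = Add(-5, Rational(426129, 848)) = Rational(421889, 848) ≈ 497.51)
Mul(Mul(Add(n, B), Pow(Add(-2258, 397), -1)), Pow(Mul(119, -34), -1)) = Mul(Mul(Add(-1956, Rational(421889, 848)), Pow(Add(-2258, 397), -1)), Pow(Mul(119, -34), -1)) = Mul(Mul(Rational(-1236799, 848), Pow(-1861, -1)), Pow(-4046, -1)) = Mul(Mul(Rational(-1236799, 848), Rational(-1, 1861)), Rational(-1, 4046)) = Mul(Rational(1236799, 1578128), Rational(-1, 4046)) = Rational(-1236799, 6385105888)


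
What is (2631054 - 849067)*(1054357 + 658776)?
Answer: 3052780735271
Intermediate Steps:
(2631054 - 849067)*(1054357 + 658776) = 1781987*1713133 = 3052780735271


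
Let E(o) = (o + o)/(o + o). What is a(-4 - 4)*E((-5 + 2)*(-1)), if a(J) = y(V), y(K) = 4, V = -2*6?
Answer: 4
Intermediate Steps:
V = -12
E(o) = 1 (E(o) = (2*o)/((2*o)) = (2*o)*(1/(2*o)) = 1)
a(J) = 4
a(-4 - 4)*E((-5 + 2)*(-1)) = 4*1 = 4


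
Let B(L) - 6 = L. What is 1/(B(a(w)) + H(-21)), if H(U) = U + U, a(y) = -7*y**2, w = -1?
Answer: -1/43 ≈ -0.023256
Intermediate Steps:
B(L) = 6 + L
H(U) = 2*U
1/(B(a(w)) + H(-21)) = 1/((6 - 7*(-1)**2) + 2*(-21)) = 1/((6 - 7*1) - 42) = 1/((6 - 7) - 42) = 1/(-1 - 42) = 1/(-43) = -1/43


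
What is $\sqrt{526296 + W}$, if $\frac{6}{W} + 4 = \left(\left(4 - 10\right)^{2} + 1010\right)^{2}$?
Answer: $\frac{\sqrt{1093782948015621}}{45588} \approx 725.46$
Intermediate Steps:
$W = \frac{1}{182352}$ ($W = \frac{6}{-4 + \left(\left(4 - 10\right)^{2} + 1010\right)^{2}} = \frac{6}{-4 + \left(\left(-6\right)^{2} + 1010\right)^{2}} = \frac{6}{-4 + \left(36 + 1010\right)^{2}} = \frac{6}{-4 + 1046^{2}} = \frac{6}{-4 + 1094116} = \frac{6}{1094112} = 6 \cdot \frac{1}{1094112} = \frac{1}{182352} \approx 5.4839 \cdot 10^{-6}$)
$\sqrt{526296 + W} = \sqrt{526296 + \frac{1}{182352}} = \sqrt{\frac{95971128193}{182352}} = \frac{\sqrt{1093782948015621}}{45588}$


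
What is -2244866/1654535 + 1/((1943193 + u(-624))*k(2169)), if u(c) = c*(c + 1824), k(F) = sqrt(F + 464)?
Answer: -2244866/1654535 + sqrt(2633)/3144836769 ≈ -1.3568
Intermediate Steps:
k(F) = sqrt(464 + F)
u(c) = c*(1824 + c)
-2244866/1654535 + 1/((1943193 + u(-624))*k(2169)) = -2244866/1654535 + 1/((1943193 - 624*(1824 - 624))*(sqrt(464 + 2169))) = -2244866*1/1654535 + 1/((1943193 - 624*1200)*(sqrt(2633))) = -2244866/1654535 + (sqrt(2633)/2633)/(1943193 - 748800) = -2244866/1654535 + (sqrt(2633)/2633)/1194393 = -2244866/1654535 + sqrt(2633)/3144836769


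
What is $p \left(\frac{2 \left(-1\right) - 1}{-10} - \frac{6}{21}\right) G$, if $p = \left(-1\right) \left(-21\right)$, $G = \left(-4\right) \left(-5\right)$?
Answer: $6$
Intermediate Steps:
$G = 20$
$p = 21$
$p \left(\frac{2 \left(-1\right) - 1}{-10} - \frac{6}{21}\right) G = 21 \left(\frac{2 \left(-1\right) - 1}{-10} - \frac{6}{21}\right) 20 = 21 \left(\left(-2 - 1\right) \left(- \frac{1}{10}\right) - \frac{2}{7}\right) 20 = 21 \left(\left(-3\right) \left(- \frac{1}{10}\right) - \frac{2}{7}\right) 20 = 21 \left(\frac{3}{10} - \frac{2}{7}\right) 20 = 21 \cdot \frac{1}{70} \cdot 20 = \frac{3}{10} \cdot 20 = 6$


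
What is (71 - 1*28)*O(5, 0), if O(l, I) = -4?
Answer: -172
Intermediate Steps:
(71 - 1*28)*O(5, 0) = (71 - 1*28)*(-4) = (71 - 28)*(-4) = 43*(-4) = -172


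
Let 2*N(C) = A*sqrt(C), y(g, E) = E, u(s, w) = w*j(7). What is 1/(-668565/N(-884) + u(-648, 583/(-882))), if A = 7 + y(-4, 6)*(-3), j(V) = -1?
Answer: 13750382646/347715824549920649 + 5721020349660*I*sqrt(221)/347715824549920649 ≈ 3.9545e-8 + 0.00024459*I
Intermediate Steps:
u(s, w) = -w (u(s, w) = w*(-1) = -w)
A = -11 (A = 7 + 6*(-3) = 7 - 18 = -11)
N(C) = -11*sqrt(C)/2 (N(C) = (-11*sqrt(C))/2 = -11*sqrt(C)/2)
1/(-668565/N(-884) + u(-648, 583/(-882))) = 1/(-668565*I*sqrt(221)/2431 - 583/(-882)) = 1/(-668565*I*sqrt(221)/2431 - 583*(-1)/882) = 1/(-668565*I*sqrt(221)/2431 - 1*(-583/882)) = 1/(-668565*I*sqrt(221)/2431 + 583/882) = 1/(583/882 - 668565*I*sqrt(221)/2431)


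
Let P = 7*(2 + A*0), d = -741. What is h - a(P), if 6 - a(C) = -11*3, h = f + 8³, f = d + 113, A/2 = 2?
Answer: -155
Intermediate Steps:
A = 4 (A = 2*2 = 4)
f = -628 (f = -741 + 113 = -628)
P = 14 (P = 7*(2 + 4*0) = 7*(2 + 0) = 7*2 = 14)
h = -116 (h = -628 + 8³ = -628 + 512 = -116)
a(C) = 39 (a(C) = 6 - (-11)*3 = 6 - 1*(-33) = 6 + 33 = 39)
h - a(P) = -116 - 1*39 = -116 - 39 = -155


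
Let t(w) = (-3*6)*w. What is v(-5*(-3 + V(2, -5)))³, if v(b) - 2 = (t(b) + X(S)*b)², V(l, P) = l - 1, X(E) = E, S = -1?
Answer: 47053700693208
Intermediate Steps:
t(w) = -18*w
V(l, P) = -1 + l
v(b) = 2 + 361*b² (v(b) = 2 + (-18*b - b)² = 2 + (-19*b)² = 2 + 361*b²)
v(-5*(-3 + V(2, -5)))³ = (2 + 361*(-5*(-3 + (-1 + 2)))²)³ = (2 + 361*(-5*(-3 + 1))²)³ = (2 + 361*(-5*(-2))²)³ = (2 + 361*10²)³ = (2 + 361*100)³ = (2 + 36100)³ = 36102³ = 47053700693208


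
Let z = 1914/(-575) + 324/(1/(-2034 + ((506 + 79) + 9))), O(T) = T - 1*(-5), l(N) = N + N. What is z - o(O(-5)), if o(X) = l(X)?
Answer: -268273914/575 ≈ -4.6656e+5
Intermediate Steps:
l(N) = 2*N
O(T) = 5 + T (O(T) = T + 5 = 5 + T)
o(X) = 2*X
z = -268273914/575 (z = 1914*(-1/575) + 324/(1/(-2034 + (585 + 9))) = -1914/575 + 324/(1/(-2034 + 594)) = -1914/575 + 324/(1/(-1440)) = -1914/575 + 324/(-1/1440) = -1914/575 + 324*(-1440) = -1914/575 - 466560 = -268273914/575 ≈ -4.6656e+5)
z - o(O(-5)) = -268273914/575 - 2*(5 - 5) = -268273914/575 - 2*0 = -268273914/575 - 1*0 = -268273914/575 + 0 = -268273914/575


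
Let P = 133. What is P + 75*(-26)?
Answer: -1817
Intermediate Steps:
P + 75*(-26) = 133 + 75*(-26) = 133 - 1950 = -1817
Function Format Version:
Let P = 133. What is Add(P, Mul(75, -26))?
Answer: -1817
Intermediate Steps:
Add(P, Mul(75, -26)) = Add(133, Mul(75, -26)) = Add(133, -1950) = -1817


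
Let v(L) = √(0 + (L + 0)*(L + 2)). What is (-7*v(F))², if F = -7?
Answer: 1715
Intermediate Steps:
v(L) = √(L*(2 + L)) (v(L) = √(0 + L*(2 + L)) = √(L*(2 + L)))
(-7*v(F))² = (-7*√35)² = 1715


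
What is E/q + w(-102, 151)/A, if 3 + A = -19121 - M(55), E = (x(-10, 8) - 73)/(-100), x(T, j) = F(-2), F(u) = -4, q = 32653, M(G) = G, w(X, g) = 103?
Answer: -334849117/62625188700 ≈ -0.0053469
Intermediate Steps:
x(T, j) = -4
E = 77/100 (E = (-4 - 73)/(-100) = -1/100*(-77) = 77/100 ≈ 0.77000)
A = -19179 (A = -3 + (-19121 - 1*55) = -3 + (-19121 - 55) = -3 - 19176 = -19179)
E/q + w(-102, 151)/A = (77/100)/32653 + 103/(-19179) = (77/100)*(1/32653) + 103*(-1/19179) = 77/3265300 - 103/19179 = -334849117/62625188700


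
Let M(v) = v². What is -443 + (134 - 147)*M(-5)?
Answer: -768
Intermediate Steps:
-443 + (134 - 147)*M(-5) = -443 + (134 - 147)*(-5)² = -443 - 13*25 = -443 - 325 = -768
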